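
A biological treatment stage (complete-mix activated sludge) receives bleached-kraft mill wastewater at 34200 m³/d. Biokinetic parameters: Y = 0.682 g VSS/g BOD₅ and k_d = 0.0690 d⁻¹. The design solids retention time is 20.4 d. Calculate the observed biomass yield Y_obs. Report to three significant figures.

Correct the yield for decay: Y_obs = Y/(1 + k_d θ_c) = 0.682 / (1 + 0.0690 × 20.4) = 0.682 / 2.408 = 0.2833.

Y_obs ≈ 0.283 g VSS/g BOD₅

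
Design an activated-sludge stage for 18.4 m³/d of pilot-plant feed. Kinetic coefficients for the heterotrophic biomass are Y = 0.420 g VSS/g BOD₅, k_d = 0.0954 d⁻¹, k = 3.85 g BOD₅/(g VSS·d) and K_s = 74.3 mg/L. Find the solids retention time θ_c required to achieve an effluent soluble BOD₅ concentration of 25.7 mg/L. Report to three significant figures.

θ_c ≈ 3.12 d

Specific growth rate at S = 25.7 mg/L: μ = YkS/(K_s+S) = 0.420·3.85·25.7/(74.3+25.7) = 0.4156 d⁻¹.
Then 1/θ_c = μ − k_d = 0.4156 − 0.0954 = 0.3202 d⁻¹, giving θ_c = 3.123 d.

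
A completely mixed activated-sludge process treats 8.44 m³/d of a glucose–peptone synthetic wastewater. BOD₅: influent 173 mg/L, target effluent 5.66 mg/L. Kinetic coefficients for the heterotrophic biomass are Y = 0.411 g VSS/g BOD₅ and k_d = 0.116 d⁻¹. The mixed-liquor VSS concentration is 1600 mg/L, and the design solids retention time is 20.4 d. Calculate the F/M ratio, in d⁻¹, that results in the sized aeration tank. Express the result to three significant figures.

F/M ≈ 0.415 d⁻¹

Steady-state biomass mass balance: V·X·(1 + k_d·θ_c) = Y·Q·(S₀ − S)·θ_c, so V = 0.411 × 8.44 × (173 − 5.66) × 20.4 / [1600 × (1 + 0.116 × 20.4)] = 1.18×10^4 / 5386 = 2.199 m³.
F/M = applied load / biomass = Q·S₀/(V·X) = 8.44 × 173 / (2.199 × 1600) = 0.4151 d⁻¹.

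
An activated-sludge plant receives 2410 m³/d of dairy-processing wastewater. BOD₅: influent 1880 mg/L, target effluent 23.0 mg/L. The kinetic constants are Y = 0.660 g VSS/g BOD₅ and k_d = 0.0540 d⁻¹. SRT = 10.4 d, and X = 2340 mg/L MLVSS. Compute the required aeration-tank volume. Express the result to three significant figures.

V ≈ 8410 m³

Steady-state biomass mass balance: V·X·(1 + k_d·θ_c) = Y·Q·(S₀ − S)·θ_c, so V = 0.660 × 2410 × (1880 − 23.0) × 10.4 / [2340 × (1 + 0.0540 × 10.4)] = 3.07×10^7 / 3654 = 8407 m³.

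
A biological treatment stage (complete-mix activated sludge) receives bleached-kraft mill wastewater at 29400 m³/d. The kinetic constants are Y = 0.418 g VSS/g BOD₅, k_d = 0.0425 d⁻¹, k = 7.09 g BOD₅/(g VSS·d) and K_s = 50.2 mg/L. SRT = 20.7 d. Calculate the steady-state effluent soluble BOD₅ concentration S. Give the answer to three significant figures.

From the Monod/SRT balance for a CMAS, S = K_s·(1+k_d θ_c)/[θ_c·(Y k − k_d) − 1] = 50.2 × (1 + 0.0425 × 20.7) / [20.7 × (0.418 × 7.09 − 0.0425) − 1] = 94.36 / 59.47 = 1.587 mg/L.

S ≈ 1.59 mg/L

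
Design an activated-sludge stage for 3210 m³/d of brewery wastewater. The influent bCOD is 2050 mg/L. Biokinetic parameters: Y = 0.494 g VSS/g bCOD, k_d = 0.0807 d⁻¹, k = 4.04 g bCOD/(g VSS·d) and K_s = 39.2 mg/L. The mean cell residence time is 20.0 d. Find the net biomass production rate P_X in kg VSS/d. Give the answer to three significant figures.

Effluent substrate depends only on kinetics and SRT: S = K_s(1 + k_d θ_c) / [θ_c(Yk − k_d) − 1] = 39.2 × (1 + 0.0807 × 20.0) / [20.0 × (0.494 × 4.04 − 0.0807) − 1] = 102.5 / 37.30 = 2.747 mg/L.
The observed yield is Y_obs = Y/(1 + k_d·θ_c) = 0.494 / (1 + 0.0807 × 20.0) = 0.494 / 2.614 = 0.1890 g VSS per g bCOD removed.
Q·(S₀ − S) = 3210 × (2050 − 2.75) × 10⁻³ = 6572 kg/d removed.
Biomass produced: P_X = Y_obs·Q·ΔS = 0.1890 × 6572 ≈ 1242 kg VSS/d.

P_X ≈ 1240 kg VSS/d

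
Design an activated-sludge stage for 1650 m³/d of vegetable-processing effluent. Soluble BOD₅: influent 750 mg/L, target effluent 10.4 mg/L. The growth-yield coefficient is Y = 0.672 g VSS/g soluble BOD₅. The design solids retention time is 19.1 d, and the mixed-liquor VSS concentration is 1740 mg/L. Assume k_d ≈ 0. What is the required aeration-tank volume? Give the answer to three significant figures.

V ≈ 9000 m³

V·X = Y·Q·ΔS·θ_c gives V = 0.672 × 1650 × (750 − 10.4) × 19.1 / 1740 = 9002 m³.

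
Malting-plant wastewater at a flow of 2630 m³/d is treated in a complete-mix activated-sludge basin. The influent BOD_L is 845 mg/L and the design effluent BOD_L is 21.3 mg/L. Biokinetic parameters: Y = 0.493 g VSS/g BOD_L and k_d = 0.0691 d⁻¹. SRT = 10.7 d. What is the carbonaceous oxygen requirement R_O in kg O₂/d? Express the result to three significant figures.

R_O ≈ 1290 kg O₂/d

Y_obs = Y / (1 + k_d θ_c) = 0.493 / (1 + 0.0691 × 10.7) = 0.493 / 1.739 = 0.2834.
Mass of BOD_L removed per day: Q(S₀ − S) = 2630 × 823.7 g/m³ = 2166 kg/d.
Biomass synthesised: P_X = Y_obs × 2166 = 614.0 kg VSS/d.
R_O = Q·(S₀ − S) − 1.42·P_X = 2166 − 1.42 × 614.0 = 1294 kg O₂/d.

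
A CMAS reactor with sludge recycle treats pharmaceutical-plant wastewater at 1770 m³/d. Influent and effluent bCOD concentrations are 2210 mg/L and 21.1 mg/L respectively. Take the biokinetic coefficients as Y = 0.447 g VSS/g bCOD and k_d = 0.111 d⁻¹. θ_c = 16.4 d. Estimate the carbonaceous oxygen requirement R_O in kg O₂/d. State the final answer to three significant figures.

R_O ≈ 3000 kg O₂/d

Observed yield with endogenous decay: Y_obs = Y / (1 + k_d·θ_c) = 0.447 / (1 + 0.111 × 16.4) = 0.447 / 2.820 = 0.1585 g VSS/g bCOD.
Q·(S₀ − S) = 1770 × (2210 − 21.1) × 10⁻³ = 3874 kg/d removed.
P_X = Y_obs·Q·(S₀ − S) = 0.1585 × 3874 = 614.0 kg VSS/d.
Carbonaceous O₂ demand = substrate oxidised − cell-mass equivalent = 3874 − 1.42 × 614.0 = 3002 kg O₂/d.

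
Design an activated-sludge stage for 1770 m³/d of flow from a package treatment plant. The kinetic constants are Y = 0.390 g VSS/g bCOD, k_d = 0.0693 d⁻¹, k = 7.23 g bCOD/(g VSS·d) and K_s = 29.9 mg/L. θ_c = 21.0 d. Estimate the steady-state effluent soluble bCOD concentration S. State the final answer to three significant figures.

Effluent substrate depends only on kinetics and SRT: S = K_s(1 + k_d θ_c) / [θ_c(Yk − k_d) − 1] = 29.9 × (1 + 0.0693 × 21.0) / [21.0 × (0.390 × 7.23 − 0.0693) − 1] = 73.41 / 56.76 = 1.293 mg/L.

S ≈ 1.29 mg/L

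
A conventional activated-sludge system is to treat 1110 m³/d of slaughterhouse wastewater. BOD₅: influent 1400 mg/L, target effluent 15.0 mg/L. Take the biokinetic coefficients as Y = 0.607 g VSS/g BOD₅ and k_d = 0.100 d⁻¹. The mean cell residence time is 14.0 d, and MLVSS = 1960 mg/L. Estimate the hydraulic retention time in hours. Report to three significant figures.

Rearranging the biomass balance for a CMAS with decay, V = Y·Q·ΔS·θ_c / [X·(1+k_d θ_c)] = 0.607 × 1110 × (1400 − 15.0) × 14.0 / [1960 × (1 + 0.100 × 14.0)] = 1.31×10^7 / 4704 = 2777 m³.
Hydraulic retention time τ = V/Q = 2777 / 1110 = 2.502 d = 60.05 h.

τ ≈ 60.0 h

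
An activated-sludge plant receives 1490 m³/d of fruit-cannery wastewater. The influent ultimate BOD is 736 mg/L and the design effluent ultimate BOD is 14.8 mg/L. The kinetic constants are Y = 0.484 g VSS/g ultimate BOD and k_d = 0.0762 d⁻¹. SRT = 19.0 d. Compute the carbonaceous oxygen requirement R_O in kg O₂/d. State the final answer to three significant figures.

R_O ≈ 773 kg O₂/d

Y_obs = Y / (1 + k_d θ_c) = 0.484 / (1 + 0.0762 × 19.0) = 0.484 / 2.448 = 0.1977.
Q·(S₀ − S) = 1490 × (736 − 14.8) × 10⁻³ = 1075 kg/d removed.
Biomass synthesised: P_X = Y_obs × 1075 = 212.5 kg VSS/d.
R_O = Q·ΔS − 1.42 P_X = 1075 − 301.7 = 772.9 kg O₂/d.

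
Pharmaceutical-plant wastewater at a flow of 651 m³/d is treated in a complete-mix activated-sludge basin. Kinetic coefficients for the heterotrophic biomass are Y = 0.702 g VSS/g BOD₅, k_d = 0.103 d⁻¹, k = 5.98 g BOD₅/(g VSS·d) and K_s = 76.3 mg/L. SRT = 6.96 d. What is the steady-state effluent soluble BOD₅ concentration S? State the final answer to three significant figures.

S ≈ 4.76 mg/L

From the Monod/SRT balance for a CMAS, S = K_s·(1+k_d θ_c)/[θ_c·(Y k − k_d) − 1] = 76.3 × (1 + 0.103 × 6.96) / [6.96 × (0.702 × 5.98 − 0.103) − 1] = 131.0 / 27.50 = 4.763 mg/L.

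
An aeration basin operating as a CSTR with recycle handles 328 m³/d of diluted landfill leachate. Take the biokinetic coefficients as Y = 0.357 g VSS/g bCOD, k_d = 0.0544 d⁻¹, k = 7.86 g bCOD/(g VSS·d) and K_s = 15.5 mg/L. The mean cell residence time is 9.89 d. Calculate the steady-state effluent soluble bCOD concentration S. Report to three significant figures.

S ≈ 0.909 mg/L

From the Monod/SRT balance for a CMAS, S = K_s·(1+k_d θ_c)/[θ_c·(Y k − k_d) − 1] = 15.5 × (1 + 0.0544 × 9.89) / [9.89 × (0.357 × 7.86 − 0.0544) − 1] = 23.84 / 26.21 = 0.9094 mg/L.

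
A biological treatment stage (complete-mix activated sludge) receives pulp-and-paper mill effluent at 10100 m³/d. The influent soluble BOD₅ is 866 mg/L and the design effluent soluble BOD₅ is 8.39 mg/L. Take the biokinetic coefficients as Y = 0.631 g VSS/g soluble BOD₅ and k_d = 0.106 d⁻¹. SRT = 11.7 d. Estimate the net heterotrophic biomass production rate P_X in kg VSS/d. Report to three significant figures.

Correct the yield for decay: Y_obs = Y/(1 + k_d θ_c) = 0.631 / (1 + 0.106 × 11.7) = 0.631 / 2.240 = 0.2817.
Substrate removed = Q·(S₀ − S) = 10100 m³/d × (866 − 8.39) g/m³ = 8.66×10^6 g/d = 8662 kg/d.
Biomass produced: P_X = Y_obs·Q·ΔS = 0.2817 × 8662 ≈ 2440 kg VSS/d.

P_X ≈ 2440 kg VSS/d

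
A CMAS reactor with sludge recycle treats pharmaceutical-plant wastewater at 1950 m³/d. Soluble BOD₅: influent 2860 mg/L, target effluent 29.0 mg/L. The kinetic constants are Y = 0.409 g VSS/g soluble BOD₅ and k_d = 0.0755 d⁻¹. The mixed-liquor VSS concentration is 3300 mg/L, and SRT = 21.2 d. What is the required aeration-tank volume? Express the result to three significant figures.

V ≈ 5580 m³

Rearranging the biomass balance for a CMAS with decay, V = Y·Q·ΔS·θ_c / [X·(1+k_d θ_c)] = 0.409 × 1950 × (2860 − 29.0) × 21.2 / [3300 × (1 + 0.0755 × 21.2)] = 4.79×10^7 / 8582 = 5578 m³.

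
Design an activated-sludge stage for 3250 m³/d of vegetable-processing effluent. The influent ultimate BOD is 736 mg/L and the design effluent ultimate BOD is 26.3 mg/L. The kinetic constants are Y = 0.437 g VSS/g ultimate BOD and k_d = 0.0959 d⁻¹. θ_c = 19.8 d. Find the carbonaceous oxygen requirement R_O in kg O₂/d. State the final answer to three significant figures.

R_O ≈ 1810 kg O₂/d

The observed yield is Y_obs = Y/(1 + k_d·θ_c) = 0.437 / (1 + 0.0959 × 19.8) = 0.437 / 2.899 = 0.1508 g VSS per g ultimate BOD removed.
Mass of ultimate BOD removed per day: Q(S₀ − S) = 3250 × 709.7 g/m³ = 2307 kg/d.
Net sludge production P_X = 0.1508 × 2307 = 347.7 kg VSS/d.
R_O = Q·(S₀ − S) − 1.42·P_X = 2307 − 1.42 × 347.7 = 1813 kg O₂/d.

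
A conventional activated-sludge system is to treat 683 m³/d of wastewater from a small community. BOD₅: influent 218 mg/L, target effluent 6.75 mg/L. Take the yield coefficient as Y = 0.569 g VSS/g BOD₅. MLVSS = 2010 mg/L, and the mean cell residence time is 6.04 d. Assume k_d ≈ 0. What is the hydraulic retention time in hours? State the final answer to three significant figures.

V·X = Y·Q·ΔS·θ_c gives V = 0.569 × 683 × (218 − 6.75) × 6.04 / 2010 = 246.7 m³.
τ = V/Q = 246.7/683 = 0.3612 d, or 8.669 h.

τ ≈ 8.67 h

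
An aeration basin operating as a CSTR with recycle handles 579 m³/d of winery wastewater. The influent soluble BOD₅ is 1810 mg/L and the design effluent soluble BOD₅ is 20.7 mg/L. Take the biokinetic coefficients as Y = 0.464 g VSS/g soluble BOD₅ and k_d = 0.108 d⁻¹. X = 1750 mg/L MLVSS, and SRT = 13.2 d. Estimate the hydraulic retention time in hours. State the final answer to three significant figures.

τ ≈ 62.0 h

Steady-state biomass mass balance: V·X·(1 + k_d·θ_c) = Y·Q·(S₀ − S)·θ_c, so V = 0.464 × 579 × (1810 − 20.7) × 13.2 / [1750 × (1 + 0.108 × 13.2)] = 6.35×10^6 / 4245 = 1495 m³.
Hydraulic retention time τ = V/Q = 1495 / 579 = 2.582 d = 61.96 h.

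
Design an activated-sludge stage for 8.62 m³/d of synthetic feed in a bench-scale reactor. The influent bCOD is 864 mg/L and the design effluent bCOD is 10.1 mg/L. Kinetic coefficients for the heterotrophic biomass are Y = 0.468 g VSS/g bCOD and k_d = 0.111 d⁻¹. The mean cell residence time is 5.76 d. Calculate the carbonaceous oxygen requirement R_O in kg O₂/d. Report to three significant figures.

R_O ≈ 4.38 kg O₂/d

Correct the yield for decay: Y_obs = Y/(1 + k_d θ_c) = 0.468 / (1 + 0.111 × 5.76) = 0.468 / 1.639 = 0.2855.
Q·(S₀ − S) = 8.62 × (864 − 10.1) × 10⁻³ = 7.361 kg/d removed.
Biomass synthesised: P_X = Y_obs × 7.361 = 2.101 kg VSS/d.
R_O = Q·ΔS − 1.42 P_X = 7.361 − 2.984 = 4.377 kg O₂/d.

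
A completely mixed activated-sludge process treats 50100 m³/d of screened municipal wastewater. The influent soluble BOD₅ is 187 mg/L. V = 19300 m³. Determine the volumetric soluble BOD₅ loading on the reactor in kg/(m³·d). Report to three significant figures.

Applied soluble BOD₅ load per unit volume = Q·S₀/V = (50100 × 187/1000)/19300 = 0.4854 kg soluble BOD₅·m⁻³·d⁻¹.

L_v ≈ 0.485 kg soluble BOD₅/(m³·d)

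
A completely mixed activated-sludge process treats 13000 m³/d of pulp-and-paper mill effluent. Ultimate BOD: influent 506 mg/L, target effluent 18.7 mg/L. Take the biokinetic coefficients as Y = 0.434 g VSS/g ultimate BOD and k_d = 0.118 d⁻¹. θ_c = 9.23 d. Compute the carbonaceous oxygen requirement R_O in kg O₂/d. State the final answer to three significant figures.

Correct the yield for decay: Y_obs = Y/(1 + k_d θ_c) = 0.434 / (1 + 0.118 × 9.23) = 0.434 / 2.089 = 0.2077.
Substrate removed = Q·(S₀ − S) = 13000 m³/d × (506 − 18.7) g/m³ = 6.33×10^6 g/d = 6335 kg/d.
Net sludge production P_X = 0.2077 × 6335 = 1316 kg VSS/d.
Carbonaceous O₂ demand = substrate oxidised − cell-mass equivalent = 6335 − 1.42 × 1316 = 4466 kg O₂/d.

R_O ≈ 4470 kg O₂/d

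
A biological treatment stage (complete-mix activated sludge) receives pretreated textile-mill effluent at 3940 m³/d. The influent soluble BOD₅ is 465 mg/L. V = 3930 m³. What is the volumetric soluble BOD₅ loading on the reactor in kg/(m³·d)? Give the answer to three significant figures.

L_v ≈ 0.466 kg soluble BOD₅/(m³·d)

Applied soluble BOD₅ load per unit volume = Q·S₀/V = (3940 × 465/1000)/3930 = 0.4662 kg soluble BOD₅·m⁻³·d⁻¹.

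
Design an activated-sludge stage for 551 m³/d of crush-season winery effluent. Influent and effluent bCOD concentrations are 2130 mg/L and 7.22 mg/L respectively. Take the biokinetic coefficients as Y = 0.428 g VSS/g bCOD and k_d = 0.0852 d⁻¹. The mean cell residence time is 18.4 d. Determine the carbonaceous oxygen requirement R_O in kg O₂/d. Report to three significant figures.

Y_obs = Y / (1 + k_d θ_c) = 0.428 / (1 + 0.0852 × 18.4) = 0.428 / 2.568 = 0.1667.
Substrate removed = Q·(S₀ − S) = 551 m³/d × (2130 − 7.22) g/m³ = 1.17×10^6 g/d = 1170 kg/d.
Biomass synthesised: P_X = Y_obs × 1170 = 195.0 kg VSS/d.
R_O = Q·(S₀ − S) − 1.42·P_X = 1170 − 1.42 × 195.0 = 892.8 kg O₂/d.

R_O ≈ 893 kg O₂/d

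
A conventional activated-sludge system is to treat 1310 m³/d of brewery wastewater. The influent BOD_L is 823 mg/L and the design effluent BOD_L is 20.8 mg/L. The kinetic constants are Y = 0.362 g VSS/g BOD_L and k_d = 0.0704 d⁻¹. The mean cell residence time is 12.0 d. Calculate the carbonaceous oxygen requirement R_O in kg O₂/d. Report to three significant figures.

Y_obs = Y / (1 + k_d θ_c) = 0.362 / (1 + 0.0704 × 12.0) = 0.362 / 1.845 = 0.1962.
Mass of BOD_L removed per day: Q(S₀ − S) = 1310 × 802.2 g/m³ = 1051 kg/d.
Biomass synthesised: P_X = Y_obs × 1051 = 206.2 kg VSS/d.
Carbonaceous O₂ demand = substrate oxidised − cell-mass equivalent = 1051 − 1.42 × 206.2 = 758.1 kg O₂/d.

R_O ≈ 758 kg O₂/d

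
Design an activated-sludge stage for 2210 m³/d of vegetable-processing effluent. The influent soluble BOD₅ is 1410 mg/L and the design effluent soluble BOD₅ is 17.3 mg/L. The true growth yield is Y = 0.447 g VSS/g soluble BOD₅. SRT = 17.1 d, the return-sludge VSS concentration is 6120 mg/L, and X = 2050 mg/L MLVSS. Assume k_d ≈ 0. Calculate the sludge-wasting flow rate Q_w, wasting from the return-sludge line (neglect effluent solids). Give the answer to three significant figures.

Q_w ≈ 225 m³/d

Biomass mass balance (decay neglected): V·X = Y·Q·(S₀ − S)·θ_c, so V = 0.447 × 2210 × (1410 − 17.3) × 17.1 / 2050 = 11476 m³.
Q_w = (V·X)/(θ_c X_r) = 11476 × 2050 / (17.1 × 6120) = 224.8 m³/d.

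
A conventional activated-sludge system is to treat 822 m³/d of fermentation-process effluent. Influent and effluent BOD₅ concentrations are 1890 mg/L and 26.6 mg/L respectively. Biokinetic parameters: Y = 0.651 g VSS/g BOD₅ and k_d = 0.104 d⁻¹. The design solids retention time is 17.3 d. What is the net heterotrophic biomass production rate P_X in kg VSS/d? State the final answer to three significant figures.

Observed yield with endogenous decay: Y_obs = Y / (1 + k_d·θ_c) = 0.651 / (1 + 0.104 × 17.3) = 0.651 / 2.799 = 0.2326 g VSS/g BOD₅.
Q·(S₀ − S) = 822 × (1890 − 26.6) × 10⁻³ = 1532 kg/d removed.
Biomass produced: P_X = Y_obs·Q·ΔS = 0.2326 × 1532 ≈ 356.2 kg VSS/d.

P_X ≈ 356 kg VSS/d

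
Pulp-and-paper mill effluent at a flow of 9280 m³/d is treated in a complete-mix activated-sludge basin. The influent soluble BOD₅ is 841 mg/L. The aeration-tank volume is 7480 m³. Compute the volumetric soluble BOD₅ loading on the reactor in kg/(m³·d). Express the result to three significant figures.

Applied soluble BOD₅ load per unit volume = Q·S₀/V = (9280 × 841/1000)/7480 = 1.043 kg soluble BOD₅·m⁻³·d⁻¹.

L_v ≈ 1.04 kg soluble BOD₅/(m³·d)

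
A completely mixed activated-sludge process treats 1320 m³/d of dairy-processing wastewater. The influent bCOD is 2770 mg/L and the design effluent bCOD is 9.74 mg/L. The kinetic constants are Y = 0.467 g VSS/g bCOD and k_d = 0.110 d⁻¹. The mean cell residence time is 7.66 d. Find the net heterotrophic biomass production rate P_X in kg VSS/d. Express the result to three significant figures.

P_X ≈ 923 kg VSS/d

Observed yield with endogenous decay: Y_obs = Y / (1 + k_d·θ_c) = 0.467 / (1 + 0.110 × 7.66) = 0.467 / 1.843 = 0.2534 g VSS/g bCOD.
ΔS = 2770 − 9.74 = 2760 mg/L, so the substrate removal rate is 1320 × 2760/1000 = 3644 kg bCOD/d.
Biomass produced: P_X = Y_obs·Q·ΔS = 0.2534 × 3644 ≈ 923.4 kg VSS/d.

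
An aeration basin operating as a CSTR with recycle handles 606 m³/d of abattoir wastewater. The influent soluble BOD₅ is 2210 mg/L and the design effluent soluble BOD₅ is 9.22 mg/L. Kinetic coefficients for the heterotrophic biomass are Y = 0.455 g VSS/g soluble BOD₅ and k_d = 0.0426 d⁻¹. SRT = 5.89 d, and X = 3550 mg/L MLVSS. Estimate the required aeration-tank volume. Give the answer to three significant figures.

Rearranging the biomass balance for a CMAS with decay, V = Y·Q·ΔS·θ_c / [X·(1+k_d θ_c)] = 0.455 × 606 × (2210 − 9.22) × 5.89 / [3550 × (1 + 0.0426 × 5.89)] = 3.57×10^6 / 4441 = 804.9 m³.

V ≈ 805 m³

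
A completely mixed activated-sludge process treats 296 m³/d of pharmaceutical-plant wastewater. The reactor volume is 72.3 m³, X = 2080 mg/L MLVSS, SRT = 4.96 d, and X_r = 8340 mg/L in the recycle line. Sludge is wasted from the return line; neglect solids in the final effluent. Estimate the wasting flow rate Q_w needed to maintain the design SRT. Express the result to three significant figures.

Q_w ≈ 3.64 m³/d

Wasting from the return line (neglecting effluent solids): Q_w = V·X / (θ_c·X_r) = 72.30 × 2080 / (4.96 × 8340) = 3.635 m³/d.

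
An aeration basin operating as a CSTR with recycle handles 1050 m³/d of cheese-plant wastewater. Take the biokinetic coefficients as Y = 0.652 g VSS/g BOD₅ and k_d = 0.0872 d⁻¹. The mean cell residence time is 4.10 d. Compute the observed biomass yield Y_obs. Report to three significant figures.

Y_obs ≈ 0.480 g VSS/g BOD₅

Y_obs = Y / (1 + k_d θ_c) = 0.652 / (1 + 0.0872 × 4.10) = 0.652 / 1.358 = 0.4803.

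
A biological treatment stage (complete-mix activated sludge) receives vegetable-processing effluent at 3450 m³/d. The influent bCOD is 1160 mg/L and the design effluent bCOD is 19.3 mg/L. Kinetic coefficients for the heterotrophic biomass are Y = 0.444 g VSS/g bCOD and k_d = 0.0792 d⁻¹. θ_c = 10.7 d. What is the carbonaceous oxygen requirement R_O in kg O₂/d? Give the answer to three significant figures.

Y_obs = Y / (1 + k_d θ_c) = 0.444 / (1 + 0.0792 × 10.7) = 0.444 / 1.847 = 0.2403.
ΔS = 1160 − 19.3 = 1141 mg/L, so the substrate removal rate is 3450 × 1141/1000 = 3935 kg bCOD/d.
Biomass synthesised: P_X = Y_obs × 3935 = 945.8 kg VSS/d.
R_O = Q·(S₀ − S) − 1.42·P_X = 3935 − 1.42 × 945.8 = 2592 kg O₂/d.

R_O ≈ 2590 kg O₂/d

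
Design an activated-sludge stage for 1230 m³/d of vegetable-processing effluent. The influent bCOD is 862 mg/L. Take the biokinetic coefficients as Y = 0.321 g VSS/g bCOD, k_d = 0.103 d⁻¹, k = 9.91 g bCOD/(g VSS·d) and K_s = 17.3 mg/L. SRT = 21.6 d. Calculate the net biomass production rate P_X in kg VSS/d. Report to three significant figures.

P_X ≈ 105 kg VSS/d

For a completely mixed reactor with recycle the Lawrence–McCarty relation gives S = K_s·(1 + k_d·θ_c) / [θ_c·(Y·k − k_d) − 1] = 17.3 × (1 + 0.103 × 21.6) / [21.6 × (0.321 × 9.91 − 0.103) − 1] = 55.79 / 65.49 = 0.8519 mg/L.
Y_obs = Y / (1 + k_d θ_c) = 0.321 / (1 + 0.103 × 21.6) = 0.321 / 3.225 = 0.09954.
Mass of bCOD removed per day: Q(S₀ − S) = 1230 × 861.1 g/m³ = 1059 kg/d.
Biomass produced: P_X = Y_obs·Q·ΔS = 0.09954 × 1059 ≈ 105.4 kg VSS/d.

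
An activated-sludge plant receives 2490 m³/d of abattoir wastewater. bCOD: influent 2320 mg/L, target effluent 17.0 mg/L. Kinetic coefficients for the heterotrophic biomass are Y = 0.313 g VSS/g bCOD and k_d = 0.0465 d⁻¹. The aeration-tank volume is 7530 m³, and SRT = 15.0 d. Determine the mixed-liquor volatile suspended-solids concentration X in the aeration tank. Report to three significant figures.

Solving the biomass balance for X: X = Y Q (S₀−S) θ_c / [V (1+k_d θ_c)] = 0.313 × 2490 × (2320 − 17.0) × 15.0 / [7530 × (1 + 0.0465 × 15.0)] = 2106 mg/L.

X ≈ 2110 mg/L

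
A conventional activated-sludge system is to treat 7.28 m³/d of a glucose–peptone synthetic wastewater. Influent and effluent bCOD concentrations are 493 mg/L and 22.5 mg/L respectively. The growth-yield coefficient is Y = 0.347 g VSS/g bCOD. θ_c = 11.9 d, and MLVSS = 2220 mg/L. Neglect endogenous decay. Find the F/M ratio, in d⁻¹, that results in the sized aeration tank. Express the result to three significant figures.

F/M ≈ 0.254 d⁻¹

With k_d = 0 the design equation reduces to V = Y Q (S₀−S) θ_c / X = 0.347 × 7.28 × (493 − 22.5) × 11.9 / 2220 = 6.371 m³.
Food-to-microorganism ratio F/M = Q S₀ / (V X) = 7.28 × 493 / (6.371 × 2220) = 0.2538 d⁻¹.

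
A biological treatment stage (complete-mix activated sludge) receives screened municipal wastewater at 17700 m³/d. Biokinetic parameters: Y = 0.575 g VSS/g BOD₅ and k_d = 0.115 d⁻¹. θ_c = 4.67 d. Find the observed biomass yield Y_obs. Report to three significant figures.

Correct the yield for decay: Y_obs = Y/(1 + k_d θ_c) = 0.575 / (1 + 0.115 × 4.67) = 0.575 / 1.537 = 0.3741.

Y_obs ≈ 0.374 g VSS/g BOD₅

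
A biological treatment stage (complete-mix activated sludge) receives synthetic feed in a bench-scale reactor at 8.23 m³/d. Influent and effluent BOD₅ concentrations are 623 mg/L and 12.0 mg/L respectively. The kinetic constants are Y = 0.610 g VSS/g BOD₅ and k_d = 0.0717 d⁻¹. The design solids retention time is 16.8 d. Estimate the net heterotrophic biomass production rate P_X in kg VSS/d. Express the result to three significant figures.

P_X ≈ 1.39 kg VSS/d

Y_obs = Y / (1 + k_d θ_c) = 0.610 / (1 + 0.0717 × 16.8) = 0.610 / 2.205 = 0.2767.
Q·(S₀ − S) = 8.23 × (623 − 12.0) × 10⁻³ = 5.029 kg/d removed.
Biomass produced: P_X = Y_obs·Q·ΔS = 0.2767 × 5.029 ≈ 1.391 kg VSS/d.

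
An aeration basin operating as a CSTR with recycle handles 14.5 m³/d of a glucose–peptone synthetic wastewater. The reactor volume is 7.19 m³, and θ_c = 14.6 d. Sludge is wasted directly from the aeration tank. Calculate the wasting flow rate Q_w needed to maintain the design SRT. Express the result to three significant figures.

Wasting from the aeration tank: Q_w = V / θ_c = 7.190 / 14.6 = 0.4925 m³/d.

Q_w ≈ 0.492 m³/d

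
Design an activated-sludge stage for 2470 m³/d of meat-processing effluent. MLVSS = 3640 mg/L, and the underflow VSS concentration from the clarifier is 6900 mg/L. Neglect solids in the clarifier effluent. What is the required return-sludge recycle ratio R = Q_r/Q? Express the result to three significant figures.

R = Q_r/Q = X/(X_r − X) = 3640 / (6900 − 3640) = 1.117.

R ≈ 1.12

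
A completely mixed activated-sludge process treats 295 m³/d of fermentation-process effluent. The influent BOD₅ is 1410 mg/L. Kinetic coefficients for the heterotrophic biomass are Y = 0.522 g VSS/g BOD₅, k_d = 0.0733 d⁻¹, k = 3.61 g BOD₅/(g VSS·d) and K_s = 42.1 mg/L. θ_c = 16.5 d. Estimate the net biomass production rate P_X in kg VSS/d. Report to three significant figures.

For a completely mixed reactor with recycle the Lawrence–McCarty relation gives S = K_s·(1 + k_d·θ_c) / [θ_c·(Y·k − k_d) − 1] = 42.1 × (1 + 0.0733 × 16.5) / [16.5 × (0.522 × 3.61 − 0.0733) − 1] = 93.02 / 28.88 = 3.220 mg/L.
Observed yield with endogenous decay: Y_obs = Y / (1 + k_d·θ_c) = 0.522 / (1 + 0.0733 × 16.5) = 0.522 / 2.209 = 0.2363 g VSS/g BOD₅.
Q·(S₀ − S) = 295 × (1410 − 3.22) × 10⁻³ = 415.0 kg/d removed.
Net biomass production P_X = Y_obs × Q·(S₀ − S) = 0.2363 × 415.0 = 98.05 kg VSS/d.

P_X ≈ 98.0 kg VSS/d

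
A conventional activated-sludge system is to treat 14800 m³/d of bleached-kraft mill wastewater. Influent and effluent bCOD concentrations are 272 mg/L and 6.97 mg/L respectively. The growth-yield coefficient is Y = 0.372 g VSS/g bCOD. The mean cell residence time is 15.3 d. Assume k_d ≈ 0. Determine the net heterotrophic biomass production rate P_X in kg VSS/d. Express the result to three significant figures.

With endogenous decay neglected, the observed yield equals the true yield: Y_obs = Y = 0.372 g VSS/g bCOD.
Mass of bCOD removed per day: Q(S₀ − S) = 14800 × 265.0 g/m³ = 3922 kg/d.
P_X = Y_obs · Q(S₀ − S) = 0.3720 × 3922 = 1459 kg VSS/d.

P_X ≈ 1460 kg VSS/d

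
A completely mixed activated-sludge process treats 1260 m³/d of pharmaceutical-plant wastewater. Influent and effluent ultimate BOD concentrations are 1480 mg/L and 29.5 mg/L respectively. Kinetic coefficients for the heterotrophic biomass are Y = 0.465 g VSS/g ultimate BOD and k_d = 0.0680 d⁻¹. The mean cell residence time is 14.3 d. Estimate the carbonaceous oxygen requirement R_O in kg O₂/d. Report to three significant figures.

R_O ≈ 1220 kg O₂/d

The observed yield is Y_obs = Y/(1 + k_d·θ_c) = 0.465 / (1 + 0.0680 × 14.3) = 0.465 / 1.972 = 0.2358 g VSS per g ultimate BOD removed.
Mass of ultimate BOD removed per day: Q(S₀ − S) = 1260 × 1450 g/m³ = 1828 kg/d.
P_X = Y_obs·Q·(S₀ − S) = 0.2358 × 1828 = 430.9 kg VSS/d.
R_O = Q·(S₀ − S) − 1.42·P_X = 1828 − 1.42 × 430.9 = 1216 kg O₂/d.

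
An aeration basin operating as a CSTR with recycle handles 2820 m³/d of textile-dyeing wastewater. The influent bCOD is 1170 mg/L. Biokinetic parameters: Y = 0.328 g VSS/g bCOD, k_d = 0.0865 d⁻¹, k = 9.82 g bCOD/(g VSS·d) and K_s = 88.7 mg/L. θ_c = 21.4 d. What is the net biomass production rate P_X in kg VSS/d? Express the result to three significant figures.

Effluent substrate depends only on kinetics and SRT: S = K_s(1 + k_d θ_c) / [θ_c(Yk − k_d) − 1] = 88.7 × (1 + 0.0865 × 21.4) / [21.4 × (0.328 × 9.82 − 0.0865) − 1] = 252.9 / 66.08 = 3.827 mg/L.
Y_obs = Y / (1 + k_d θ_c) = 0.328 / (1 + 0.0865 × 21.4) = 0.328 / 2.851 = 0.1150.
Q·(S₀ − S) = 2820 × (1170 − 3.83) × 10⁻³ = 3289 kg/d removed.
So the net sludge growth is P_X = 0.1150 × 3289 = 378.3 kg VSS/d.

P_X ≈ 378 kg VSS/d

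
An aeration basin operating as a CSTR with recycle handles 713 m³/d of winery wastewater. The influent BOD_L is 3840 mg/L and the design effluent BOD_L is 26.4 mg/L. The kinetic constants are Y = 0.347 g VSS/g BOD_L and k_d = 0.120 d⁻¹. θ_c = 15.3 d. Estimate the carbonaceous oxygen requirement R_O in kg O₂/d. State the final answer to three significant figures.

Correct the yield for decay: Y_obs = Y/(1 + k_d θ_c) = 0.347 / (1 + 0.120 × 15.3) = 0.347 / 2.836 = 0.1224.
Q·(S₀ − S) = 713 × (3840 − 26.4) × 10⁻³ = 2719 kg/d removed.
Net sludge production P_X = 0.1224 × 2719 = 332.7 kg VSS/d.
R_O = Q·ΔS − 1.42 P_X = 2719 − 472.4 = 2247 kg O₂/d.

R_O ≈ 2250 kg O₂/d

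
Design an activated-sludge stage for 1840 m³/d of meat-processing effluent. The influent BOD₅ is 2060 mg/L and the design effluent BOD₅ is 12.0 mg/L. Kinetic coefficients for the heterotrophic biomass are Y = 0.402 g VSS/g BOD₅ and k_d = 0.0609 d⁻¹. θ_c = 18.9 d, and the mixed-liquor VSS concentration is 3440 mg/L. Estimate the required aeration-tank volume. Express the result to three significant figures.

Steady-state biomass mass balance: V·X·(1 + k_d·θ_c) = Y·Q·(S₀ − S)·θ_c, so V = 0.402 × 1840 × (2060 − 12.0) × 18.9 / [3440 × (1 + 0.0609 × 18.9)] = 2.86×10^7 / 7399 = 3869 m³.

V ≈ 3870 m³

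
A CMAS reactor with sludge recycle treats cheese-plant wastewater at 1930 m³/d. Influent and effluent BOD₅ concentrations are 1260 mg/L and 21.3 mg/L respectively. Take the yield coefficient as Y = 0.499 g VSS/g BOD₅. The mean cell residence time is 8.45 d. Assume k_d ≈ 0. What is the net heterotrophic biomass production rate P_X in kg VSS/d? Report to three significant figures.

P_X ≈ 1190 kg VSS/d

With endogenous decay neglected, the observed yield equals the true yield: Y_obs = Y = 0.499 g VSS/g BOD₅.
Mass of BOD₅ removed per day: Q(S₀ − S) = 1930 × 1239 g/m³ = 2391 kg/d.
P_X = Y_obs · Q(S₀ − S) = 0.4990 × 2391 = 1193 kg VSS/d.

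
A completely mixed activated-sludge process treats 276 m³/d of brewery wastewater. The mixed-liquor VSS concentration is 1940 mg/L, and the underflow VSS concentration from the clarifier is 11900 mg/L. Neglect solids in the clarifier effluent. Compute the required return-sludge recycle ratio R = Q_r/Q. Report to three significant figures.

R ≈ 0.195

Solids balance on the clarifier gives (1+R)X = R·X_r, so R = X/(X_r − X) = 1940 / (11900 − 1940) = 0.1948.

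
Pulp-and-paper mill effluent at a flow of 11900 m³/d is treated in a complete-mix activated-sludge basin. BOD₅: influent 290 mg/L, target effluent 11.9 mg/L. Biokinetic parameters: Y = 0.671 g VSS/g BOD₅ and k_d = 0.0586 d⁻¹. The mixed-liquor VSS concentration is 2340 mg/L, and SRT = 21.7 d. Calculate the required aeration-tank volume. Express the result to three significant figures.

Rearranging the biomass balance for a CMAS with decay, V = Y·Q·ΔS·θ_c / [X·(1+k_d θ_c)] = 0.671 × 11900 × (290 − 11.9) × 21.7 / [2340 × (1 + 0.0586 × 21.7)] = 4.82×10^7 / 5316 = 9065 m³.

V ≈ 9070 m³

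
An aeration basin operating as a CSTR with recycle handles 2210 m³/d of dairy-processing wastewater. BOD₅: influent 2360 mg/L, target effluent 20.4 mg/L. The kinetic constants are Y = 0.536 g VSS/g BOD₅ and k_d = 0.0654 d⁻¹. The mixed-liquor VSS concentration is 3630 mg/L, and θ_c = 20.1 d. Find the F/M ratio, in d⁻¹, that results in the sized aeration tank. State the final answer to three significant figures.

From the SRT design equation V = Y Q (S₀−S) θ_c / [X (1 + k_d θ_c)] = 0.536 × 2210 × (2360 − 20.4) × 20.1 / [3630 × (1 + 0.0654 × 20.1)] = 5.57×10^7 / 8402 = 6630 m³.
F/M = Q·S₀ / (V·X) = 2210 × 2360 / (6630 × 3630) = 0.2167 g BOD₅·(g VSS·d)⁻¹.

F/M ≈ 0.217 d⁻¹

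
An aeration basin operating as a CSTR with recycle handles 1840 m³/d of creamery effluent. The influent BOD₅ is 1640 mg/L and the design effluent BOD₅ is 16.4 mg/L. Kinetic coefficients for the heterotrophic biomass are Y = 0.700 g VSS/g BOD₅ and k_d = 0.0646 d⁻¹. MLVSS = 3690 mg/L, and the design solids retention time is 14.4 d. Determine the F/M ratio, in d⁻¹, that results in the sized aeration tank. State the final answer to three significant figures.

Steady-state biomass mass balance: V·X·(1 + k_d·θ_c) = Y·Q·(S₀ − S)·θ_c, so V = 0.700 × 1840 × (1640 − 16.4) × 14.4 / [3690 × (1 + 0.0646 × 14.4)] = 3.01×10^7 / 7123 = 4228 m³.
Food-to-microorganism ratio F/M = Q S₀ / (V X) = 1840 × 1640 / (4228 × 3690) = 0.1934 d⁻¹.

F/M ≈ 0.193 d⁻¹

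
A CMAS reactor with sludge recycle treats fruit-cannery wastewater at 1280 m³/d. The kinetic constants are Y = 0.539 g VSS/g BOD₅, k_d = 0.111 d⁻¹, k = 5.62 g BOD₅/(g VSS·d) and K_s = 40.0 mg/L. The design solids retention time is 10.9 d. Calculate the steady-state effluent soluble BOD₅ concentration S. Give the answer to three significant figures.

S ≈ 2.87 mg/L

Effluent substrate depends only on kinetics and SRT: S = K_s(1 + k_d θ_c) / [θ_c(Yk − k_d) − 1] = 40.0 × (1 + 0.111 × 10.9) / [10.9 × (0.539 × 5.62 − 0.111) − 1] = 88.40 / 30.81 = 2.869 mg/L.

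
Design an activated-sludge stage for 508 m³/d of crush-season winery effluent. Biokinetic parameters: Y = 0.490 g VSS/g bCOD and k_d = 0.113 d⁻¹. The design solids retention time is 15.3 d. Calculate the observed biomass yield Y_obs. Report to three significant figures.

Y_obs ≈ 0.180 g VSS/g bCOD

Observed yield with endogenous decay: Y_obs = Y / (1 + k_d·θ_c) = 0.490 / (1 + 0.113 × 15.3) = 0.490 / 2.729 = 0.1796 g VSS/g bCOD.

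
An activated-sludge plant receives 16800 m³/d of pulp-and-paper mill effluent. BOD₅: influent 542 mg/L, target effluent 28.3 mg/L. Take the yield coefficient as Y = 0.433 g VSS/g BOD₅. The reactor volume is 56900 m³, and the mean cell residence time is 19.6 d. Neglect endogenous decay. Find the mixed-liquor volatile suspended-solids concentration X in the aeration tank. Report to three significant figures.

X ≈ 1290 mg/L

Without decay, X = Y Q (S₀−S) θ_c / V = 0.433 × 16800 × (542 − 28.3) × 19.6 / 56900 = 1287 mg/L.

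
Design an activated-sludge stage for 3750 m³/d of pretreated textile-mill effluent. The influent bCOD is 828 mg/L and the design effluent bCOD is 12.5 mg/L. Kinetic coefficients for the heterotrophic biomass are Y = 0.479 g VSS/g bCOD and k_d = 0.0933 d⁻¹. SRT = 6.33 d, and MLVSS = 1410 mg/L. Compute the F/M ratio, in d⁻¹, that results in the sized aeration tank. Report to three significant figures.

F/M ≈ 0.533 d⁻¹

From the SRT design equation V = Y Q (S₀−S) θ_c / [X (1 + k_d θ_c)] = 0.479 × 3750 × (828 − 12.5) × 6.33 / [1410 × (1 + 0.0933 × 6.33)] = 9.27×10^6 / 2243 = 4134 m³.
Food-to-microorganism ratio F/M = Q S₀ / (V X) = 3750 × 828 / (4134 × 1410) = 0.5326 d⁻¹.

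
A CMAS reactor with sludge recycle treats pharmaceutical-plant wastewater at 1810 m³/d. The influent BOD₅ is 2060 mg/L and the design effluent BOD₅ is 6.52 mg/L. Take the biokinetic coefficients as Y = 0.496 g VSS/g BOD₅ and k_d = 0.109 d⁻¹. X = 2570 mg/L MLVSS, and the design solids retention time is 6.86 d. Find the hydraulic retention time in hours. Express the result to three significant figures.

τ ≈ 37.3 h

From the SRT design equation V = Y Q (S₀−S) θ_c / [X (1 + k_d θ_c)] = 0.496 × 1810 × (2060 − 6.52) × 6.86 / [2570 × (1 + 0.109 × 6.86)] = 1.26×10^7 / 4492 = 2816 m³.
τ = V/Q = 2816/1810 = 1.556 d, or 37.33 h.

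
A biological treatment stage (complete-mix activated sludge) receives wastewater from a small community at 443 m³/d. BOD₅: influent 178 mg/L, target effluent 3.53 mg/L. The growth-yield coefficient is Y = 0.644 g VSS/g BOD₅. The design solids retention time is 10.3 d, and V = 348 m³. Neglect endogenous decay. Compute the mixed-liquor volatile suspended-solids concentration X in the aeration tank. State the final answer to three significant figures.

X ≈ 1470 mg/L

From V·X = Y·Q·(S₀ − S)·θ_c (decay neglected): X = 0.644 × 443 × (178 − 3.53) × 10.3 / 348 = 1473 mg/L.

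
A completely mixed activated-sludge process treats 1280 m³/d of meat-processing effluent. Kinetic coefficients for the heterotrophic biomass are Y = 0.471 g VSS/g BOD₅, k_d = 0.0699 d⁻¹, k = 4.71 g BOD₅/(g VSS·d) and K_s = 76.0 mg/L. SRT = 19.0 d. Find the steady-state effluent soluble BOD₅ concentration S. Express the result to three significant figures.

Effluent substrate depends only on kinetics and SRT: S = K_s(1 + k_d θ_c) / [θ_c(Yk − k_d) − 1] = 76.0 × (1 + 0.0699 × 19.0) / [19.0 × (0.471 × 4.71 − 0.0699) − 1] = 176.9 / 39.82 = 4.443 mg/L.

S ≈ 4.44 mg/L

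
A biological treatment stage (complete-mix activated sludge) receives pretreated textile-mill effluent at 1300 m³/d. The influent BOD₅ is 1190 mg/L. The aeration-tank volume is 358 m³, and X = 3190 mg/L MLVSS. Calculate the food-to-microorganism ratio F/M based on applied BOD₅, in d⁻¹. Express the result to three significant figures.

F/M ≈ 1.35 d⁻¹

Food-to-microorganism ratio F/M = Q S₀ / (V X) = 1300 × 1190 / (358.0 × 3190) = 1.355 d⁻¹.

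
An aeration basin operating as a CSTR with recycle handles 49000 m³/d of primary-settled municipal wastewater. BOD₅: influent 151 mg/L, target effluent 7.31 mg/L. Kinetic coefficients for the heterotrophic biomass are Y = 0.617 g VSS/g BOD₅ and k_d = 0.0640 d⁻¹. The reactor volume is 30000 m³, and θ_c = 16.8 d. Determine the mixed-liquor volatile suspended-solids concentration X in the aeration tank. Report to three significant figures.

From V·X·(1 + k_d·θ_c) = Y·Q·(S₀ − S)·θ_c: X = 0.617 × 49000 × (151 − 7.31) × 16.8 / [30000 × (1 + 0.0640 × 16.8)] = 1172 mg/L.

X ≈ 1170 mg/L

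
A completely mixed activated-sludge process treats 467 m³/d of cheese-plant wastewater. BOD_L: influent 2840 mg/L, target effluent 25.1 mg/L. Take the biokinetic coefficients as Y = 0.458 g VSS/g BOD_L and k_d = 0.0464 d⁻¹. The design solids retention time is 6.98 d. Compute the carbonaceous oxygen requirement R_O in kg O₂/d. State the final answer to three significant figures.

Observed yield with endogenous decay: Y_obs = Y / (1 + k_d·θ_c) = 0.458 / (1 + 0.0464 × 6.98) = 0.458 / 1.324 = 0.3460 g VSS/g BOD_L.
Q·(S₀ − S) = 467 × (2840 − 25.1) × 10⁻³ = 1315 kg/d removed.
Biomass synthesised: P_X = Y_obs × 1315 = 454.8 kg VSS/d.
Carbonaceous O₂ demand = substrate oxidised − cell-mass equivalent = 1315 − 1.42 × 454.8 = 668.8 kg O₂/d.

R_O ≈ 669 kg O₂/d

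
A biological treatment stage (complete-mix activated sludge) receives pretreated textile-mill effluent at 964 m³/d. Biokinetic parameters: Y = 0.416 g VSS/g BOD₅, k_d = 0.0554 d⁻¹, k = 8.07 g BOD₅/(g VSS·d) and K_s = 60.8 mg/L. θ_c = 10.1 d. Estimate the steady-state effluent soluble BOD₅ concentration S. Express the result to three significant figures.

Effluent substrate depends only on kinetics and SRT: S = K_s(1 + k_d θ_c) / [θ_c(Yk − k_d) − 1] = 60.8 × (1 + 0.0554 × 10.1) / [10.1 × (0.416 × 8.07 − 0.0554) − 1] = 94.82 / 32.35 = 2.931 mg/L.

S ≈ 2.93 mg/L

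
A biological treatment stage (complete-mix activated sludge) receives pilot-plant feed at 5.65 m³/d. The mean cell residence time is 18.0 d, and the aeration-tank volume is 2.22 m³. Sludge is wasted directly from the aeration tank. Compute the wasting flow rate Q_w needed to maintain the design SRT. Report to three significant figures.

Q_w ≈ 0.123 m³/d

Wasting from the aeration tank: Q_w = V / θ_c = 2.220 / 18.0 = 0.1233 m³/d.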